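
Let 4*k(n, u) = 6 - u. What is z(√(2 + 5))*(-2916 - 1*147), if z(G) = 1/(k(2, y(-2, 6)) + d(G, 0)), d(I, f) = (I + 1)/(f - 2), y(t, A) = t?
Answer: -9189 - 3063*√7 ≈ -17293.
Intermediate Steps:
d(I, f) = (1 + I)/(-2 + f)
k(n, u) = 3/2 - u/4 (k(n, u) = (6 - u)/4 = 3/2 - u/4)
z(G) = 1/(3/2 - G/2) (z(G) = 1/((3/2 - ¼*(-2)) + (1 + G)/(-2 + 0)) = 1/((3/2 + ½) + (1 + G)/(-2)) = 1/(2 - (1 + G)/2) = 1/(2 + (-½ - G/2)) = 1/(3/2 - G/2))
z(√(2 + 5))*(-2916 - 1*147) = (2/(3 - √(2 + 5)))*(-2916 - 1*147) = (2/(3 - √7))*(-2916 - 147) = (2/(3 - √7))*(-3063) = -6126/(3 - √7)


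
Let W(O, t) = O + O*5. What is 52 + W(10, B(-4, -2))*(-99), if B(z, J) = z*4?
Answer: -5888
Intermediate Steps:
B(z, J) = 4*z
W(O, t) = 6*O (W(O, t) = O + 5*O = 6*O)
52 + W(10, B(-4, -2))*(-99) = 52 + (6*10)*(-99) = 52 + 60*(-99) = 52 - 5940 = -5888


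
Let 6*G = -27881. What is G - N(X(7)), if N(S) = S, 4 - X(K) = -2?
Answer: -27917/6 ≈ -4652.8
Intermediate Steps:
G = -27881/6 (G = (⅙)*(-27881) = -27881/6 ≈ -4646.8)
X(K) = 6 (X(K) = 4 - 1*(-2) = 4 + 2 = 6)
G - N(X(7)) = -27881/6 - 1*6 = -27881/6 - 6 = -27917/6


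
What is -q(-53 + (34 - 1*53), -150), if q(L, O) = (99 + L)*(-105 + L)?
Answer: 4779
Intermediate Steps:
q(L, O) = (-105 + L)*(99 + L)
-q(-53 + (34 - 1*53), -150) = -(-10395 + (-53 + (34 - 1*53))² - 6*(-53 + (34 - 1*53))) = -(-10395 + (-53 + (34 - 53))² - 6*(-53 + (34 - 53))) = -(-10395 + (-53 - 19)² - 6*(-53 - 19)) = -(-10395 + (-72)² - 6*(-72)) = -(-10395 + 5184 + 432) = -1*(-4779) = 4779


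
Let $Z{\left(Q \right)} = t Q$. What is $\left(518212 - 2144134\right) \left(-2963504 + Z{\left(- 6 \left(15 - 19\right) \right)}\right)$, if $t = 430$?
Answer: $4801646835648$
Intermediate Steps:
$Z{\left(Q \right)} = 430 Q$
$\left(518212 - 2144134\right) \left(-2963504 + Z{\left(- 6 \left(15 - 19\right) \right)}\right) = \left(518212 - 2144134\right) \left(-2963504 + 430 \left(- 6 \left(15 - 19\right)\right)\right) = \left(518212 - 2144134\right) \left(-2963504 + 430 \left(\left(-6\right) \left(-4\right)\right)\right) = - 1625922 \left(-2963504 + 430 \cdot 24\right) = - 1625922 \left(-2963504 + 10320\right) = \left(-1625922\right) \left(-2953184\right) = 4801646835648$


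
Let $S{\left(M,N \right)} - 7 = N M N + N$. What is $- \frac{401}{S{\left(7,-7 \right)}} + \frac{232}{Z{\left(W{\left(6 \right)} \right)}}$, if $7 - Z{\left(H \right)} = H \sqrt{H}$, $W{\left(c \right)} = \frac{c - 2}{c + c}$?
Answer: $\frac{7254871}{226723} + \frac{348 \sqrt{3}}{661} \approx 32.911$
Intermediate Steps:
$W{\left(c \right)} = \frac{-2 + c}{2 c}$
$Z{\left(H \right)} = 7 - H^{\frac{3}{2}}$ ($Z{\left(H \right)} = 7 - H \sqrt{H} = 7 - H^{\frac{3}{2}}$)
$S{\left(M,N \right)} = 7 + N + M N^{2}$ ($S{\left(M,N \right)} = 7 + \left(N M N + N\right) = 7 + \left(M N N + N\right) = 7 + \left(M N^{2} + N\right) = 7 + \left(N + M N^{2}\right) = 7 + N + M N^{2}$)
$- \frac{401}{S{\left(7,-7 \right)}} + \frac{232}{Z{\left(W{\left(6 \right)} \right)}} = - \frac{401}{7 - 7 + 7 \left(-7\right)^{2}} + \frac{232}{7 - \left(\frac{-2 + 6}{2 \cdot 6}\right)^{\frac{3}{2}}} = - \frac{401}{7 - 7 + 7 \cdot 49} + \frac{232}{7 - \left(\frac{1}{2} \cdot \frac{1}{6} \cdot 4\right)^{\frac{3}{2}}} = - \frac{401}{7 - 7 + 343} + \frac{232}{7 - \left(\frac{1}{3}\right)^{\frac{3}{2}}} = - \frac{401}{343} + \frac{232}{7 - \frac{\sqrt{3}}{9}}$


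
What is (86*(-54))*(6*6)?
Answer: -167184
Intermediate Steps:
(86*(-54))*(6*6) = -4644*36 = -167184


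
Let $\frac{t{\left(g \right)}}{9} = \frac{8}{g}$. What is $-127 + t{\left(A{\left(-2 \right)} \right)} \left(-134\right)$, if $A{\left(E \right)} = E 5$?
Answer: $\frac{4189}{5} \approx 837.8$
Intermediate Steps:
$A{\left(E \right)} = 5 E$
$t{\left(g \right)} = \frac{72}{g}$ ($t{\left(g \right)} = 9 \frac{8}{g} = \frac{72}{g}$)
$-127 + t{\left(A{\left(-2 \right)} \right)} \left(-134\right) = -127 + \frac{72}{5 \left(-2\right)} \left(-134\right) = -127 + \frac{72}{-10} \left(-134\right) = -127 + 72 \left(- \frac{1}{10}\right) \left(-134\right) = -127 - - \frac{4824}{5} = -127 + \frac{4824}{5} = \frac{4189}{5}$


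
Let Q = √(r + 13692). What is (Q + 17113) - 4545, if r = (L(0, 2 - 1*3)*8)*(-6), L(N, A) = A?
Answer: 12568 + 2*√3435 ≈ 12685.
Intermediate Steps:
r = 48 (r = ((2 - 1*3)*8)*(-6) = ((2 - 3)*8)*(-6) = -1*8*(-6) = -8*(-6) = 48)
Q = 2*√3435 (Q = √(48 + 13692) = √13740 = 2*√3435 ≈ 117.22)
(Q + 17113) - 4545 = (2*√3435 + 17113) - 4545 = (17113 + 2*√3435) - 4545 = 12568 + 2*√3435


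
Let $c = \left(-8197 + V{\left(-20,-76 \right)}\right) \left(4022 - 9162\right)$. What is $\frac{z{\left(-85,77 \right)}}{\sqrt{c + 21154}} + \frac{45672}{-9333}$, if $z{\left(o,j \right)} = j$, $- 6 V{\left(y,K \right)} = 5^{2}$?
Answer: $- \frac{15224}{3111} + \frac{77 \sqrt{94894089}}{63262726} \approx -4.8817$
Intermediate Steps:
$V{\left(y,K \right)} = - \frac{25}{6}$ ($V{\left(y,K \right)} = - \frac{5^{2}}{6} = \left(- \frac{1}{6}\right) 25 = - \frac{25}{6}$)
$c = \frac{126461990}{3}$ ($c = \left(-8197 - \frac{25}{6}\right) \left(4022 - 9162\right) = \left(- \frac{49207}{6}\right) \left(-5140\right) = \frac{126461990}{3} \approx 4.2154 \cdot 10^{7}$)
$\frac{z{\left(-85,77 \right)}}{\sqrt{c + 21154}} + \frac{45672}{-9333} = \frac{77}{\sqrt{\frac{126461990}{3} + 21154}} + \frac{45672}{-9333} = \frac{77}{\sqrt{\frac{126525452}{3}}} + 45672 \left(- \frac{1}{9333}\right) = \frac{77}{\frac{2}{3} \sqrt{94894089}} - \frac{15224}{3111} = 77 \frac{\sqrt{94894089}}{63262726} - \frac{15224}{3111} = \frac{77 \sqrt{94894089}}{63262726} - \frac{15224}{3111} = - \frac{15224}{3111} + \frac{77 \sqrt{94894089}}{63262726}$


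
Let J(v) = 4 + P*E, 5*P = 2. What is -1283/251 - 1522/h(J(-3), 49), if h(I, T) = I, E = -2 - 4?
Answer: -960187/1004 ≈ -956.36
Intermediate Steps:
E = -6
P = ⅖ (P = (⅕)*2 = ⅖ ≈ 0.40000)
J(v) = 8/5 (J(v) = 4 + (⅖)*(-6) = 4 - 12/5 = 8/5)
-1283/251 - 1522/h(J(-3), 49) = -1283/251 - 1522/8/5 = -1283*1/251 - 1522*5/8 = -1283/251 - 3805/4 = -960187/1004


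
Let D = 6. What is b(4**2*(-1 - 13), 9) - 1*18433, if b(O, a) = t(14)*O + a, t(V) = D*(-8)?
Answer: -7672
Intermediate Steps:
t(V) = -48 (t(V) = 6*(-8) = -48)
b(O, a) = a - 48*O (b(O, a) = -48*O + a = a - 48*O)
b(4**2*(-1 - 13), 9) - 1*18433 = (9 - 48*4**2*(-1 - 13)) - 1*18433 = (9 - 768*(-14)) - 18433 = (9 - 48*(-224)) - 18433 = (9 + 10752) - 18433 = 10761 - 18433 = -7672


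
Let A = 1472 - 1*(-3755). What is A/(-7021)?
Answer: -5227/7021 ≈ -0.74448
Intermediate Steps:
A = 5227 (A = 1472 + 3755 = 5227)
A/(-7021) = 5227/(-7021) = 5227*(-1/7021) = -5227/7021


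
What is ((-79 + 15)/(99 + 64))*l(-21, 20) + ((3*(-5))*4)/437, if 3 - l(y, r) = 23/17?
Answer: -949364/1210927 ≈ -0.78400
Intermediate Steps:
l(y, r) = 28/17 (l(y, r) = 3 - 23/17 = 28/17)
((-79 + 15)/(99 + 64))*l(-21, 20) + ((3*(-5))*4)/437 = ((-79 + 15)/(99 + 64))*(28/17) + ((3*(-5))*4)/437 = -64/163*(28/17) - 15*4*(1/437) = -64*1/163*(28/17) - 60*1/437 = -64/163*28/17 - 60/437 = -1792/2771 - 60/437 = -949364/1210927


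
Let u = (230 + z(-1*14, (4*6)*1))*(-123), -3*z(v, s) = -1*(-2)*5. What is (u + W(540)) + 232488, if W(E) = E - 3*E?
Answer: 203528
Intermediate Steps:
W(E) = -2*E
z(v, s) = -10/3 (z(v, s) = -(-1*(-2))*5/3 = -2*5/3 = -1/3*10 = -10/3)
u = -27880 (u = (230 - 10/3)*(-123) = (680/3)*(-123) = -27880)
(u + W(540)) + 232488 = (-27880 - 2*540) + 232488 = (-27880 - 1080) + 232488 = -28960 + 232488 = 203528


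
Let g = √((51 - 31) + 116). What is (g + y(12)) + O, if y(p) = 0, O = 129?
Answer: 129 + 2*√34 ≈ 140.66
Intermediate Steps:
g = 2*√34 (g = √(20 + 116) = √136 = 2*√34 ≈ 11.662)
(g + y(12)) + O = (2*√34 + 0) + 129 = 2*√34 + 129 = 129 + 2*√34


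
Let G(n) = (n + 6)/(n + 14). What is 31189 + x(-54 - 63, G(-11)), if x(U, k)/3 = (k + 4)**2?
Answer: 93616/3 ≈ 31205.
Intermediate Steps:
G(n) = (6 + n)/(14 + n)
x(U, k) = 3*(4 + k)**2 (x(U, k) = 3*(k + 4)**2 = 3*(4 + k)**2)
31189 + x(-54 - 63, G(-11)) = 31189 + 3*(4 + (6 - 11)/(14 - 11))**2 = 31189 + 3*(4 - 5/3)**2 = 31189 + 3*(7/3)**2 = 31189 + 3*(49/9) = 31189 + 49/3 = 93616/3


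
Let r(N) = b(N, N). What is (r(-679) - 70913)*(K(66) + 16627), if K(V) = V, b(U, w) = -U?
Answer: -1172416162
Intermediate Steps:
r(N) = -N
(r(-679) - 70913)*(K(66) + 16627) = (-1*(-679) - 70913)*(66 + 16627) = (679 - 70913)*16693 = -70234*16693 = -1172416162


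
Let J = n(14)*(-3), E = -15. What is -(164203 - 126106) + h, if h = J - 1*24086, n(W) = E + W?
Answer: -62180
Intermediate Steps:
n(W) = -15 + W
J = 3 (J = (-15 + 14)*(-3) = -1*(-3) = 3)
h = -24083 (h = 3 - 1*24086 = 3 - 24086 = -24083)
-(164203 - 126106) + h = -(164203 - 126106) - 24083 = -1*38097 - 24083 = -38097 - 24083 = -62180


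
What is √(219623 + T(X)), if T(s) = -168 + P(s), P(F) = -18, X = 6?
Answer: √219437 ≈ 468.44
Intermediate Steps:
T(s) = -186 (T(s) = -168 - 18 = -186)
√(219623 + T(X)) = √(219623 - 186) = √219437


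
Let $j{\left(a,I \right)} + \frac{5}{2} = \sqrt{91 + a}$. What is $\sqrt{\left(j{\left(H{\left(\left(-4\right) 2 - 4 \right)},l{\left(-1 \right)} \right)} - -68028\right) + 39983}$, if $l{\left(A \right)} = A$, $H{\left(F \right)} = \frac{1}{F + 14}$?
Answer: $\frac{\sqrt{432034 + 2 \sqrt{366}}}{2} \approx 328.66$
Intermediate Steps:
$H{\left(F \right)} = \frac{1}{14 + F}$
$j{\left(a,I \right)} = - \frac{5}{2} + \sqrt{91 + a}$
$\sqrt{\left(j{\left(H{\left(\left(-4\right) 2 - 4 \right)},l{\left(-1 \right)} \right)} - -68028\right) + 39983} = \sqrt{\left(\left(- \frac{5}{2} + \sqrt{91 + \frac{1}{14 - 12}}\right) - -68028\right) + 39983} = \sqrt{\left(\left(- \frac{5}{2} + \sqrt{91 + \frac{1}{14 - 12}}\right) + 68028\right) + 39983} = \sqrt{\left(\left(- \frac{5}{2} + \sqrt{91 + \frac{1}{2}}\right) + 68028\right) + 39983} = \sqrt{\left(\left(- \frac{5}{2} + \sqrt{\frac{183}{2}}\right) + 68028\right) + 39983} = \sqrt{\left(\left(- \frac{5}{2} + \frac{\sqrt{366}}{2}\right) + 68028\right) + 39983} = \sqrt{\left(\frac{136051}{2} + \frac{\sqrt{366}}{2}\right) + 39983} = \sqrt{\frac{216017}{2} + \frac{\sqrt{366}}{2}}$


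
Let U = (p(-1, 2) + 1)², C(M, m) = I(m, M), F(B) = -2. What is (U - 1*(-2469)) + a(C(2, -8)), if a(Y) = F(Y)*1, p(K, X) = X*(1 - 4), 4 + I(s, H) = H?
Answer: 2492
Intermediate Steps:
I(s, H) = -4 + H
C(M, m) = -4 + M
p(K, X) = -3*X (p(K, X) = X*(-3) = -3*X)
a(Y) = -2 (a(Y) = -2*1 = -2)
U = 25 (U = (-3*2 + 1)² = (-6 + 1)² = (-5)² = 25)
(U - 1*(-2469)) + a(C(2, -8)) = (25 - 1*(-2469)) - 2 = (25 + 2469) - 2 = 2494 - 2 = 2492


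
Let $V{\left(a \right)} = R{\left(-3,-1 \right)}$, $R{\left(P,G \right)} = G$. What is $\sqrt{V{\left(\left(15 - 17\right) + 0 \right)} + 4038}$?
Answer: $\sqrt{4037} \approx 63.537$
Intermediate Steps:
$V{\left(a \right)} = -1$
$\sqrt{V{\left(\left(15 - 17\right) + 0 \right)} + 4038} = \sqrt{-1 + 4038} = \sqrt{4037}$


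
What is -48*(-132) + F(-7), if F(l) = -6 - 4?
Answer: 6326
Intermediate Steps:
F(l) = -10
-48*(-132) + F(-7) = -48*(-132) - 10 = 6336 - 10 = 6326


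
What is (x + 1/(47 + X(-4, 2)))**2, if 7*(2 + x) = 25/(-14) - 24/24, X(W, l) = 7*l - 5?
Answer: 870489/153664 ≈ 5.6649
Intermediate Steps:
X(W, l) = -5 + 7*l
x = -235/98 (x = -2 + (25/(-14) - 24/24)/7 = -2 + (25*(-1/14) - 24*1/24)/7 = -2 + (-25/14 - 1)/7 = -2 + (1/7)*(-39/14) = -2 - 39/98 = -235/98 ≈ -2.3980)
(x + 1/(47 + X(-4, 2)))**2 = (-235/98 + 1/(47 + (-5 + 7*2)))**2 = (-235/98 + 1/(47 + (-5 + 14)))**2 = (-235/98 + 1/(47 + 9))**2 = (-235/98 + 1/56)**2 = (-933/392)**2 = 870489/153664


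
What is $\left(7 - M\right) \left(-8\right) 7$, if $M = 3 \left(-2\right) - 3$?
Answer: $-896$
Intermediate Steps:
$M = -9$ ($M = -6 - 3 = -9$)
$\left(7 - M\right) \left(-8\right) 7 = \left(7 - -9\right) \left(-8\right) 7 = \left(7 + 9\right) \left(-8\right) 7 = 16 \left(-8\right) 7 = \left(-128\right) 7 = -896$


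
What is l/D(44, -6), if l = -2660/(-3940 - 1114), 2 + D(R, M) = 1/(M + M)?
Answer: -24/95 ≈ -0.25263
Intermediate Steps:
D(R, M) = -2 + 1/(2*M) (D(R, M) = -2 + 1/(M + M) = -2 + 1/(2*M))
l = 10/19 (l = -2660/(-5054) = -2660*(-1/5054) = 10/19 ≈ 0.52632)
l/D(44, -6) = 10/(19*(-2 + (½)/(-6))) = 10/(19*(-2 + (½)*(-⅙))) = 10/(19*(-2 - 1/12)) = 10/(19*(-25/12)) = (10/19)*(-12/25) = -24/95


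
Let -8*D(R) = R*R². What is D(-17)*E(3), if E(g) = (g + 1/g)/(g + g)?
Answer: 24565/72 ≈ 341.18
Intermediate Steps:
D(R) = -R³/8 (D(R) = -R*R²/8 = -R³/8)
E(g) = (g + 1/g)/(2*g) (E(g) = (g + 1/g)/((2*g)) = (g + 1/g)*(1/(2*g)) = (g + 1/g)/(2*g))
D(-17)*E(3) = (-⅛*(-17)³)*((½)*(1 + 3²)/3²) = (-⅛*(-4913))*((½)*(⅑)*(1 + 9)) = 4913*((½)*(⅑)*10)/8 = (4913/8)*(5/9) = 24565/72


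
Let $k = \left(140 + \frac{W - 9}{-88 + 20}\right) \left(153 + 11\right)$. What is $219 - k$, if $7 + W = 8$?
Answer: $- \frac{386925}{17} \approx -22760.0$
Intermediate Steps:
$W = 1$ ($W = -7 + 8 = 1$)
$k = \frac{390648}{17}$ ($k = \left(140 + \frac{1 - 9}{-88 + 20}\right) \left(153 + 11\right) = \left(140 - \frac{8}{-68}\right) 164 = \left(140 - - \frac{2}{17}\right) 164 = \left(140 + \frac{2}{17}\right) 164 = \frac{2382}{17} \cdot 164 = \frac{390648}{17} \approx 22979.0$)
$219 - k = 219 - \frac{390648}{17} = - \frac{386925}{17}$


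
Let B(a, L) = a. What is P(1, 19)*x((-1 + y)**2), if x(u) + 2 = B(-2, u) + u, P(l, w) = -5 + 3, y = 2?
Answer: 6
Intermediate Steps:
P(l, w) = -2
x(u) = -4 + u (x(u) = -2 + (-2 + u) = -4 + u)
P(1, 19)*x((-1 + y)**2) = -2*(-4 + (-1 + 2)**2) = -2*(-4 + 1**2) = -2*(-4 + 1) = -2*(-3) = 6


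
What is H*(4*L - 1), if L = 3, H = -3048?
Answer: -33528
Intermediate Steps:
H*(4*L - 1) = -3048*(4*3 - 1) = -3048*(12 - 1) = -3048*11 = -33528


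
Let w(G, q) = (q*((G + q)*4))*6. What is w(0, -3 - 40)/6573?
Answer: 14792/2191 ≈ 6.7513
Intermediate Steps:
w(G, q) = 6*q*(4*G + 4*q) (w(G, q) = (q*(4*G + 4*q))*6 = 6*q*(4*G + 4*q))
w(0, -3 - 40)/6573 = (24*(-3 - 40)*(0 + (-3 - 40)))/6573 = (24*(-43)*(0 - 43))*(1/6573) = (24*(-43)*(-43))*(1/6573) = 44376*(1/6573) = 14792/2191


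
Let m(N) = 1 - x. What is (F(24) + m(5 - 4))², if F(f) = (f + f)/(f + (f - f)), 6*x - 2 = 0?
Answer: 64/9 ≈ 7.1111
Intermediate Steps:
x = ⅓ (x = ⅓ + (⅙)*0 = ⅓ + 0 = ⅓ ≈ 0.33333)
m(N) = ⅔ (m(N) = 1 - 1*⅓ = 1 - ⅓ = ⅔)
F(f) = 2 (F(f) = (2*f)/(f + 0) = (2*f)/f = 2)
(F(24) + m(5 - 4))² = (2 + ⅔)² = (8/3)² = 64/9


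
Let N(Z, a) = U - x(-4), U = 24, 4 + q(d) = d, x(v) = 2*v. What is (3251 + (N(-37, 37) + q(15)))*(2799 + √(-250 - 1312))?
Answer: 9219906 + 3294*I*√1562 ≈ 9.2199e+6 + 1.3019e+5*I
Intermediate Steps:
q(d) = -4 + d
N(Z, a) = 32 (N(Z, a) = 24 - 2*(-4) = 24 - 1*(-8) = 24 + 8 = 32)
(3251 + (N(-37, 37) + q(15)))*(2799 + √(-250 - 1312)) = (3251 + (32 + (-4 + 15)))*(2799 + √(-250 - 1312)) = (3251 + (32 + 11))*(2799 + √(-1562)) = (3251 + 43)*(2799 + I*√1562) = 3294*(2799 + I*√1562) = 9219906 + 3294*I*√1562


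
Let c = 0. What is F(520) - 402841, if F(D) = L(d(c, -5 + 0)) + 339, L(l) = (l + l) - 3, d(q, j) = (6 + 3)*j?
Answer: -402595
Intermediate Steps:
d(q, j) = 9*j
L(l) = -3 + 2*l (L(l) = 2*l - 3 = -3 + 2*l)
F(D) = 246 (F(D) = (-3 + 2*(9*(-5 + 0))) + 339 = (-3 + 2*(9*(-5))) + 339 = (-3 + 2*(-45)) + 339 = (-3 - 90) + 339 = -93 + 339 = 246)
F(520) - 402841 = 246 - 402841 = -402595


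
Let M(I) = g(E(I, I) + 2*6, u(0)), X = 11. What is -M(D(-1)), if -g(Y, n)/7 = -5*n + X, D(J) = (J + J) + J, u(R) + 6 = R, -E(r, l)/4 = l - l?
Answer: 287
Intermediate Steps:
E(r, l) = 0 (E(r, l) = -4*(l - l) = -4*0 = 0)
u(R) = -6 + R
D(J) = 3*J (D(J) = 2*J + J = 3*J)
g(Y, n) = -77 + 35*n (g(Y, n) = -7*(-5*n + 11) = -7*(11 - 5*n) = -77 + 35*n)
M(I) = -287 (M(I) = -77 + 35*(-6 + 0) = -77 + 35*(-6) = -77 - 210 = -287)
-M(D(-1)) = -1*(-287) = 287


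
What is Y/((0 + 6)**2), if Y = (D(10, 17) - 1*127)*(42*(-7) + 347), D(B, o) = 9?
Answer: -3127/18 ≈ -173.72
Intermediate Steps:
Y = -6254 (Y = (9 - 1*127)*(42*(-7) + 347) = (9 - 127)*(-294 + 347) = -118*53 = -6254)
Y/((0 + 6)**2) = -6254/(0 + 6)**2 = -6254/(6**2) = -6254/36 = -6254*1/36 = -3127/18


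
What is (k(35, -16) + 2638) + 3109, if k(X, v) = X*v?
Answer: 5187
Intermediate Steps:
(k(35, -16) + 2638) + 3109 = (35*(-16) + 2638) + 3109 = (-560 + 2638) + 3109 = 2078 + 3109 = 5187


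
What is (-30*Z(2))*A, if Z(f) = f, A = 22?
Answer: -1320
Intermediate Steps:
(-30*Z(2))*A = -30*2*22 = -60*22 = -1320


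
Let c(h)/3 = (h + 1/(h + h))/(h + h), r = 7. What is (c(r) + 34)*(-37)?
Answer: -257557/196 ≈ -1314.1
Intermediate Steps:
c(h) = 3*(h + 1/(2*h))/(2*h) (c(h) = 3*((h + 1/(h + h))/(h + h)) = 3*((h + 1/(2*h))/((2*h))) = 3*((h + 1/(2*h))*(1/(2*h))) = 3*((h + 1/(2*h))/(2*h)) = 3*(h + 1/(2*h))/(2*h))
(c(r) + 34)*(-37) = ((3/2 + (¾)/7²) + 34)*(-37) = ((3/2 + (¾)*(1/49)) + 34)*(-37) = ((3/2 + 3/196) + 34)*(-37) = (297/196 + 34)*(-37) = (6961/196)*(-37) = -257557/196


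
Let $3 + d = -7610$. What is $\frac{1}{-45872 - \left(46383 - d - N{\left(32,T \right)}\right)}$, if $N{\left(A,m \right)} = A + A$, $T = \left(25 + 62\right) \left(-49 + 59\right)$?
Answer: $- \frac{1}{99804} \approx -1.002 \cdot 10^{-5}$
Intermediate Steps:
$d = -7613$ ($d = -3 - 7610 = -7613$)
$T = 870$ ($T = 87 \cdot 10 = 870$)
$N{\left(A,m \right)} = 2 A$
$\frac{1}{-45872 - \left(46383 - d - N{\left(32,T \right)}\right)} = \frac{1}{-45872 + \left(\left(2 \cdot 32 - 7613\right) - 46383\right)} = \frac{1}{-45872 + \left(\left(64 - 7613\right) - 46383\right)} = \frac{1}{-45872 - 53932} = \frac{1}{-99804} = - \frac{1}{99804}$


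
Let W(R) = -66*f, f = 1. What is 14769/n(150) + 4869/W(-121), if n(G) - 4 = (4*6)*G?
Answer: -2762187/39644 ≈ -69.675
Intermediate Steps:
n(G) = 4 + 24*G (n(G) = 4 + (4*6)*G = 4 + 24*G)
W(R) = -66 (W(R) = -66*1 = -66)
14769/n(150) + 4869/W(-121) = 14769/(4 + 24*150) + 4869/(-66) = 14769/(4 + 3600) + 4869*(-1/66) = 14769/3604 - 1623/22 = -2762187/39644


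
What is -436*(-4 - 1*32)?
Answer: 15696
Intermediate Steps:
-436*(-4 - 1*32) = -436*(-4 - 32) = -436*(-36) = 15696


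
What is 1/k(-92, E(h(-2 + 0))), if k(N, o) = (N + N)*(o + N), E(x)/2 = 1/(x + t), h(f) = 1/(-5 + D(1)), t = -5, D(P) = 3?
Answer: 11/186944 ≈ 5.8841e-5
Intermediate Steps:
h(f) = -½ (h(f) = 1/(-5 + 3) = 1/(-2) = -½)
E(x) = 2/(-5 + x) (E(x) = 2/(x - 5) = 2/(-5 + x))
k(N, o) = 2*N*(N + o) (k(N, o) = (2*N)*(N + o) = 2*N*(N + o))
1/k(-92, E(h(-2 + 0))) = 1/(2*(-92)*(-92 + 2/(-5 - ½))) = 1/(2*(-92)*(-92 + 2/(-11/2))) = 1/(2*(-92)*(-92 + 2*(-2/11))) = 1/(2*(-92)*(-92 - 4/11)) = 1/(2*(-92)*(-1016/11)) = 1/(186944/11) = 11/186944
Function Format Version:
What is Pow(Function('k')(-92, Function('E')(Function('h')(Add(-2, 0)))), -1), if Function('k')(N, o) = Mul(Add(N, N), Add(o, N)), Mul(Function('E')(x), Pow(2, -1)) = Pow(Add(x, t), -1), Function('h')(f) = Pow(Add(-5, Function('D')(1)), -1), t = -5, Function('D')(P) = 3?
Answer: Rational(11, 186944) ≈ 5.8841e-5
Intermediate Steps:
Function('h')(f) = Rational(-1, 2) (Function('h')(f) = Pow(Add(-5, 3), -1) = Pow(-2, -1) = Rational(-1, 2))
Function('E')(x) = Mul(2, Pow(Add(-5, x), -1)) (Function('E')(x) = Mul(2, Pow(Add(x, -5), -1)) = Mul(2, Pow(Add(-5, x), -1)))
Function('k')(N, o) = Mul(2, N, Add(N, o)) (Function('k')(N, o) = Mul(Mul(2, N), Add(N, o)) = Mul(2, N, Add(N, o)))
Pow(Function('k')(-92, Function('E')(Function('h')(Add(-2, 0)))), -1) = Pow(Mul(2, -92, Add(-92, Mul(2, Pow(Add(-5, Rational(-1, 2)), -1)))), -1) = Pow(Mul(2, -92, Add(-92, Mul(2, Pow(Rational(-11, 2), -1)))), -1) = Pow(Mul(2, -92, Add(-92, Mul(2, Rational(-2, 11)))), -1) = Pow(Mul(2, -92, Add(-92, Rational(-4, 11))), -1) = Pow(Mul(2, -92, Rational(-1016, 11)), -1) = Pow(Rational(186944, 11), -1) = Rational(11, 186944)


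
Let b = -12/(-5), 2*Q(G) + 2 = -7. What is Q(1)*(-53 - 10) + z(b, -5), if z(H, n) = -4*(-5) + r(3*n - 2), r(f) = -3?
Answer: 601/2 ≈ 300.50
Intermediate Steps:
Q(G) = -9/2 (Q(G) = -1 + (½)*(-7) = -1 - 7/2 = -9/2)
b = 12/5 (b = -12*(-⅕) = 12/5 ≈ 2.4000)
z(H, n) = 17 (z(H, n) = -4*(-5) - 3 = 20 - 3 = 17)
Q(1)*(-53 - 10) + z(b, -5) = -9*(-53 - 10)/2 + 17 = -9/2*(-63) + 17 = 567/2 + 17 = 601/2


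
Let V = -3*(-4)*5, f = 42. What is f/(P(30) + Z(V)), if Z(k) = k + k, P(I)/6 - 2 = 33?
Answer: 7/55 ≈ 0.12727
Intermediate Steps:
P(I) = 210 (P(I) = 12 + 6*33 = 12 + 198 = 210)
V = 60 (V = 12*5 = 60)
Z(k) = 2*k
f/(P(30) + Z(V)) = 42/(210 + 2*60) = 42/(210 + 120) = 42/330 = (1/330)*42 = 7/55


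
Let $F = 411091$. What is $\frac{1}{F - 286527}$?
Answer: $\frac{1}{124564} \approx 8.028 \cdot 10^{-6}$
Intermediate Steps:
$\frac{1}{F - 286527} = \frac{1}{411091 - 286527} = \frac{1}{124564}$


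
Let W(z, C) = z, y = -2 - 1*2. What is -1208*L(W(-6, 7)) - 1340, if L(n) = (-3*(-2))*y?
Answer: 27652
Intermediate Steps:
y = -4 (y = -2 - 2 = -4)
L(n) = -24 (L(n) = -3*(-2)*(-4) = 6*(-4) = -24)
-1208*L(W(-6, 7)) - 1340 = -1208*(-24) - 1340 = 28992 - 1340 = 27652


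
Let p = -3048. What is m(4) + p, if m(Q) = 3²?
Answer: -3039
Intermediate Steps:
m(Q) = 9
m(4) + p = 9 - 3048 = -3039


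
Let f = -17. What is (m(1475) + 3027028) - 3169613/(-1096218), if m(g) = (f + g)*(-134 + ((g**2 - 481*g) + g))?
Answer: 2348788377247121/1096218 ≈ 2.1426e+9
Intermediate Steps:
m(g) = (-17 + g)*(-134 + g**2 - 480*g) (m(g) = (-17 + g)*(-134 + ((g**2 - 481*g) + g)) = (-17 + g)*(-134 + (g**2 - 480*g)) = (-17 + g)*(-134 + g**2 - 480*g))
(m(1475) + 3027028) - 3169613/(-1096218) = ((2278 + 1475**3 - 497*1475**2 + 8026*1475) + 3027028) - 3169613/(-1096218) = ((2278 + 3209046875 - 497*2175625 + 11838350) + 3027028) - 3169613*(-1/1096218) = ((2278 + 3209046875 - 1081285625 + 11838350) + 3027028) + 3169613/1096218 = (2139601878 + 3027028) + 3169613/1096218 = 2142628906 + 3169613/1096218 = 2348788377247121/1096218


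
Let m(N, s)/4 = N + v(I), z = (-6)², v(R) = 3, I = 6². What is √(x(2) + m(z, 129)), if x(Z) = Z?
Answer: √158 ≈ 12.570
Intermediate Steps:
I = 36
z = 36
m(N, s) = 12 + 4*N (m(N, s) = 4*(N + 3) = 4*(3 + N) = 12 + 4*N)
√(x(2) + m(z, 129)) = √(2 + (12 + 4*36)) = √(2 + (12 + 144)) = √(2 + 156) = √158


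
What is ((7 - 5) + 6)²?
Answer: 64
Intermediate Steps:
((7 - 5) + 6)² = (2 + 6)² = 8² = 64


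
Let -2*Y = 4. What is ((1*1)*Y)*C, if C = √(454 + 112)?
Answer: -2*√566 ≈ -47.581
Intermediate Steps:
Y = -2 (Y = -½*4 = -2)
C = √566 ≈ 23.791
((1*1)*Y)*C = ((1*1)*(-2))*√566 = (1*(-2))*√566 = -2*√566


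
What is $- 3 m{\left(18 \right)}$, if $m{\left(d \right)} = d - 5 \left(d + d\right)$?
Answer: $486$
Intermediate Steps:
$m{\left(d \right)} = - 9 d$ ($m{\left(d \right)} = d - 5 \cdot 2 d = d - 10 d = - 9 d$)
$- 3 m{\left(18 \right)} = - 3 \left(\left(-9\right) 18\right) = \left(-3\right) \left(-162\right) = 486$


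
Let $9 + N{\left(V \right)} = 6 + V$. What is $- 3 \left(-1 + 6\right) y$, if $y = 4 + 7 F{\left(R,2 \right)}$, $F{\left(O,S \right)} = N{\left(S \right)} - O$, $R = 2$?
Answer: $255$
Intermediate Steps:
$N{\left(V \right)} = -3 + V$ ($N{\left(V \right)} = -9 + \left(6 + V\right) = -3 + V$)
$F{\left(O,S \right)} = -3 + S - O$ ($F{\left(O,S \right)} = \left(-3 + S\right) - O = -3 + S - O$)
$y = -17$ ($y = 4 + 7 \left(-3 + 2 - 2\right) = 4 + 7 \left(-3\right) = 4 - 21 = -17$)
$- 3 \left(-1 + 6\right) y = - 3 \left(-1 + 6\right) \left(-17\right) = \left(-3\right) 5 \left(-17\right) = \left(-15\right) \left(-17\right) = 255$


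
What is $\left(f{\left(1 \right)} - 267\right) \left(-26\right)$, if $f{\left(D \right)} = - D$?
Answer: $6968$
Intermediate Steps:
$\left(f{\left(1 \right)} - 267\right) \left(-26\right) = \left(\left(-1\right) 1 - 267\right) \left(-26\right) = \left(-1 - 267\right) \left(-26\right) = \left(-268\right) \left(-26\right) = 6968$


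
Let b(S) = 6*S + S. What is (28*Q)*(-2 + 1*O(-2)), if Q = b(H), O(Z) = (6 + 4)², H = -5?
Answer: -96040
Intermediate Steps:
O(Z) = 100 (O(Z) = 10² = 100)
b(S) = 7*S
Q = -35 (Q = 7*(-5) = -35)
(28*Q)*(-2 + 1*O(-2)) = (28*(-35))*(-2 + 1*100) = -980*(-2 + 100) = -980*98 = -96040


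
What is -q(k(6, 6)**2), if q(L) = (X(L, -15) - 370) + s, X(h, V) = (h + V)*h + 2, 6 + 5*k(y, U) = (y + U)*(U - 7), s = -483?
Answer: 548399/625 ≈ 877.44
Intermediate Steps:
k(y, U) = -6/5 + (-7 + U)*(U + y)/5 (k(y, U) = -6/5 + ((y + U)*(U - 7))/5 = -6/5 + ((U + y)*(-7 + U))/5 = -6/5 + ((-7 + U)*(U + y))/5 = -6/5 + (-7 + U)*(U + y)/5)
X(h, V) = 2 + h*(V + h) (X(h, V) = (V + h)*h + 2 = h*(V + h) + 2 = 2 + h*(V + h))
q(L) = -851 + L**2 - 15*L (q(L) = ((2 + L**2 - 15*L) - 370) - 483 = (-368 + L**2 - 15*L) - 483 = -851 + L**2 - 15*L)
-q(k(6, 6)**2) = -(-851 + ((-6/5 - 7/5*6 - 7/5*6 + (1/5)*6**2 + (1/5)*6*6)**2)**2 - 15*(-6/5 - 7/5*6 - 7/5*6 + (1/5)*6**2 + (1/5)*6*6)**2) = -(-851 + ((-6/5 - 42/5 - 42/5 + (1/5)*36 + 36/5)**2)**2 - 15*(-6/5 - 42/5 - 42/5 + (1/5)*36 + 36/5)**2) = -(-851 + ((-6/5 - 42/5 - 42/5 + 36/5 + 36/5)**2)**2 - 15*(-6/5 - 42/5 - 42/5 + 36/5 + 36/5)**2) = -(-851 + ((-18/5)**2)**2 - 15*(-18/5)**2) = -(-851 + (324/25)**2 - 15*324/25) = -(-851 + 104976/625 - 972/5) = -1*(-548399/625) = 548399/625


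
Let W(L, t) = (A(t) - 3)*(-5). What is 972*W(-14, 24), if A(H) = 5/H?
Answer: 27135/2 ≈ 13568.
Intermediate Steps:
W(L, t) = 15 - 25/t (W(L, t) = (5/t - 3)*(-5) = (-3 + 5/t)*(-5) = 15 - 25/t)
972*W(-14, 24) = 972*(15 - 25/24) = 972*(335/24) = 27135/2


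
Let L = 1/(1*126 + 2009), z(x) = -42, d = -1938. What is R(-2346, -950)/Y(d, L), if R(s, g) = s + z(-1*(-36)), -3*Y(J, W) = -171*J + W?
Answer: 15295140/707534731 ≈ 0.021618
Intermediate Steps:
L = 1/2135 (L = 1/(126 + 2009) = 1/2135 ≈ 0.00046838)
Y(J, W) = 57*J - W/3 (Y(J, W) = -(-171*J + W)/3 = -(W - 171*J)/3 = 57*J - W/3)
R(s, g) = -42 + s (R(s, g) = s - 42 = -42 + s)
R(-2346, -950)/Y(d, L) = (-42 - 2346)/(57*(-1938) - 1/3*1/2135) = -2388/(-110466 - 1/6405) = -2388/(-707534731/6405) = -2388*(-6405/707534731) = 15295140/707534731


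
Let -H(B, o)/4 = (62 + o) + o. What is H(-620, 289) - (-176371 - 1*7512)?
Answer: 181323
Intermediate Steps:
H(B, o) = -248 - 8*o (H(B, o) = -4*((62 + o) + o) = -4*(62 + 2*o) = -248 - 8*o)
H(-620, 289) - (-176371 - 1*7512) = (-248 - 8*289) - (-176371 - 1*7512) = (-248 - 2312) - (-176371 - 7512) = -2560 - 1*(-183883) = -2560 + 183883 = 181323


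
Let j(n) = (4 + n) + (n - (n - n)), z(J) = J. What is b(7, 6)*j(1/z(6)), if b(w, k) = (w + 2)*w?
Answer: 273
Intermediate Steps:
b(w, k) = w*(2 + w) (b(w, k) = (2 + w)*w = w*(2 + w))
j(n) = 4 + 2*n (j(n) = (4 + n) + (n - 1*0) = (4 + n) + (n + 0) = (4 + n) + n = 4 + 2*n)
b(7, 6)*j(1/z(6)) = (7*(2 + 7))*(4 + 2/6) = (7*9)*(4 + 2*(1/6)) = 63*(4 + 1/3) = 63*(13/3) = 273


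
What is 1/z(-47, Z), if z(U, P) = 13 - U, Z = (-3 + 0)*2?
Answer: 1/60 ≈ 0.016667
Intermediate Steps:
Z = -6 (Z = -3*2 = -6)
1/z(-47, Z) = 1/(13 - 1*(-47)) = 1/(13 + 47) = 1/60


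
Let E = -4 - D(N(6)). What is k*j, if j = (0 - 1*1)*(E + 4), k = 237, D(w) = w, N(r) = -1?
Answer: -237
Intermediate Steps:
E = -3 (E = -4 - 1*(-1) = -4 + 1 = -3)
j = -1 (j = (0 - 1*1)*(-3 + 4) = (0 - 1)*1 = -1*1 = -1)
k*j = 237*(-1) = -237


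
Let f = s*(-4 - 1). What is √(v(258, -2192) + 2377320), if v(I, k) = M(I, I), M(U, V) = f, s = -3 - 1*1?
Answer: 2*√594335 ≈ 1541.9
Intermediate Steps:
s = -4 (s = -3 - 1 = -4)
f = 20 (f = -4*(-4 - 1) = -4*(-5) = 20)
M(U, V) = 20
v(I, k) = 20
√(v(258, -2192) + 2377320) = √(20 + 2377320) = √2377340 = 2*√594335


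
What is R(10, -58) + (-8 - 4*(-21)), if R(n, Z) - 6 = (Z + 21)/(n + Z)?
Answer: 3973/48 ≈ 82.771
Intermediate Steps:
R(n, Z) = 6 + (21 + Z)/(Z + n) (R(n, Z) = 6 + (Z + 21)/(n + Z) = 6 + (21 + Z)/(Z + n))
R(10, -58) + (-8 - 4*(-21)) = (21 + 6*10 + 7*(-58))/(-58 + 10) + (-8 - 4*(-21)) = (21 + 60 - 406)/(-48) + (-8 + 84) = -1/48*(-325) + 76 = 325/48 + 76 = 3973/48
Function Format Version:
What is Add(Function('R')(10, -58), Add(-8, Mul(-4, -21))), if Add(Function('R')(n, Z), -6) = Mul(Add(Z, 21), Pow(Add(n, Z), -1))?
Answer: Rational(3973, 48) ≈ 82.771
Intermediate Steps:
Function('R')(n, Z) = Add(6, Mul(Pow(Add(Z, n), -1), Add(21, Z))) (Function('R')(n, Z) = Add(6, Mul(Add(Z, 21), Pow(Add(n, Z), -1))) = Add(6, Mul(Add(21, Z), Pow(Add(Z, n), -1))) = Add(6, Mul(Pow(Add(Z, n), -1), Add(21, Z))))
Add(Function('R')(10, -58), Add(-8, Mul(-4, -21))) = Add(Mul(Pow(Add(-58, 10), -1), Add(21, Mul(6, 10), Mul(7, -58))), Add(-8, Mul(-4, -21))) = Add(Mul(Pow(-48, -1), Add(21, 60, -406)), Add(-8, 84)) = Add(Mul(Rational(-1, 48), -325), 76) = Add(Rational(325, 48), 76) = Rational(3973, 48)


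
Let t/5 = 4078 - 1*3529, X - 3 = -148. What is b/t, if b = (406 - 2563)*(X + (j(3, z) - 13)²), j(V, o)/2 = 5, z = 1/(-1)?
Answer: 97784/915 ≈ 106.87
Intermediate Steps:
X = -145 (X = 3 - 148 = -145)
z = -1
j(V, o) = 10 (j(V, o) = 2*5 = 10)
t = 2745 (t = 5*(4078 - 1*3529) = 5*(4078 - 3529) = 5*549 = 2745)
b = 293352 (b = (406 - 2563)*(-145 + (10 - 13)²) = -2157*(-145 + (-3)²) = -2157*(-145 + 9) = -2157*(-136) = 293352)
b/t = 293352/2745 = 293352*(1/2745) = 97784/915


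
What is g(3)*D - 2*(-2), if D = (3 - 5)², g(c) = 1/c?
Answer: 16/3 ≈ 5.3333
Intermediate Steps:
D = 4 (D = (-2)² = 4)
g(3)*D - 2*(-2) = 4/3 - 2*(-2) = (⅓)*4 + 4 = 4/3 + 4 = 16/3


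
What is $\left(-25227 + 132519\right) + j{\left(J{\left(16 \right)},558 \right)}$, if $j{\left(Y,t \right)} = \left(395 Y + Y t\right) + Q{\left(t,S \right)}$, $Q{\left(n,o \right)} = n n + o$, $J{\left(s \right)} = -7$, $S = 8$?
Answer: $411993$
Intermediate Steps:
$Q{\left(n,o \right)} = o + n^{2}$ ($Q{\left(n,o \right)} = n^{2} + o = o + n^{2}$)
$j{\left(Y,t \right)} = 8 + t^{2} + 395 Y + Y t$ ($j{\left(Y,t \right)} = \left(395 Y + Y t\right) + \left(8 + t^{2}\right) = 8 + t^{2} + 395 Y + Y t$)
$\left(-25227 + 132519\right) + j{\left(J{\left(16 \right)},558 \right)} = \left(-25227 + 132519\right) + \left(8 + 558^{2} + 395 \left(-7\right) - 3906\right) = 107292 + \left(8 + 311364 - 2765 - 3906\right) = 107292 + 304701 = 411993$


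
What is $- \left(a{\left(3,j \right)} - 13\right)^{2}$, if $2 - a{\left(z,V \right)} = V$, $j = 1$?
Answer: $-144$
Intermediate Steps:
$a{\left(z,V \right)} = 2 - V$
$- \left(a{\left(3,j \right)} - 13\right)^{2} = - \left(\left(2 - 1\right) - 13\right)^{2} = - \left(1 - 13\right)^{2} = - \left(-12\right)^{2} = \left(-1\right) 144 = -144$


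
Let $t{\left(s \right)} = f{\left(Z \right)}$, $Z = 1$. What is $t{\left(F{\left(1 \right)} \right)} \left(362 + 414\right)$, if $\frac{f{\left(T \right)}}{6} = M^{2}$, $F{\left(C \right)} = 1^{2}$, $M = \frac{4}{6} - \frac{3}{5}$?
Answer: $\frac{1552}{75} \approx 20.693$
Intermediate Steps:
$M = \frac{1}{15}$ ($M = 4 \cdot \frac{1}{6} - \frac{3}{5} = \frac{2}{3} - \frac{3}{5} = \frac{1}{15} \approx 0.066667$)
$F{\left(C \right)} = 1$
$f{\left(T \right)} = \frac{2}{75}$ ($f{\left(T \right)} = \frac{6}{225} = 6 \cdot \frac{1}{225} = \frac{2}{75}$)
$t{\left(s \right)} = \frac{2}{75}$
$t{\left(F{\left(1 \right)} \right)} \left(362 + 414\right) = \frac{2 \left(362 + 414\right)}{75} = \frac{2}{75} \cdot 776 = \frac{1552}{75}$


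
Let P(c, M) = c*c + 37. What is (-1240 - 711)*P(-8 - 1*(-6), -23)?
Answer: -79991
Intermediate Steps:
P(c, M) = 37 + c² (P(c, M) = c² + 37 = 37 + c²)
(-1240 - 711)*P(-8 - 1*(-6), -23) = (-1240 - 711)*(37 + (-8 - 1*(-6))²) = -1951*(37 + (-8 + 6)²) = -1951*(37 + (-2)²) = -1951*(37 + 4) = -1951*41 = -79991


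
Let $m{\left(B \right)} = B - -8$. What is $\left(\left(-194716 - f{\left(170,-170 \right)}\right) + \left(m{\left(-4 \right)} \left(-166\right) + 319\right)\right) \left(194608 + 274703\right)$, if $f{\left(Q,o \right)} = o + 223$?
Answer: $-91569146454$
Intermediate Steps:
$f{\left(Q,o \right)} = 223 + o$
$m{\left(B \right)} = 8 + B$ ($m{\left(B \right)} = B + 8 = 8 + B$)
$\left(\left(-194716 - f{\left(170,-170 \right)}\right) + \left(m{\left(-4 \right)} \left(-166\right) + 319\right)\right) \left(194608 + 274703\right) = \left(\left(-194716 - \left(223 - 170\right)\right) + \left(\left(8 - 4\right) \left(-166\right) + 319\right)\right) \left(194608 + 274703\right) = \left(\left(-194716 - 53\right) + \left(4 \left(-166\right) + 319\right)\right) 469311 = \left(\left(-194716 - 53\right) + \left(-664 + 319\right)\right) 469311 = \left(-194769 - 345\right) 469311 = \left(-195114\right) 469311 = -91569146454$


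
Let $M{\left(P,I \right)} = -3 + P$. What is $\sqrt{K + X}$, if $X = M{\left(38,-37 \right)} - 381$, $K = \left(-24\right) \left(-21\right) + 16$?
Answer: $\sqrt{174} \approx 13.191$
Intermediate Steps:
$K = 520$ ($K = 504 + 16 = 520$)
$X = -346$ ($X = \left(-3 + 38\right) - 381 = 35 - 381 = -346$)
$\sqrt{K + X} = \sqrt{520 - 346} = \sqrt{174}$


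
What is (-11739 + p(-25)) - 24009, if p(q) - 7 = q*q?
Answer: -35116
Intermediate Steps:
p(q) = 7 + q² (p(q) = 7 + q*q = 7 + q²)
(-11739 + p(-25)) - 24009 = (-11739 + (7 + (-25)²)) - 24009 = (-11739 + (7 + 625)) - 24009 = (-11739 + 632) - 24009 = -11107 - 24009 = -35116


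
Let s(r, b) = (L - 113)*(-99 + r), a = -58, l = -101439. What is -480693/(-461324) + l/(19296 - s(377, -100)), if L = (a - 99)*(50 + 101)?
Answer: 262134085431/255314231912 ≈ 1.0267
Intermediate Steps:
L = -23707 (L = (-58 - 99)*(50 + 101) = -157*151 = -23707)
s(r, b) = 2358180 - 23820*r (s(r, b) = (-23707 - 113)*(-99 + r) = -23820*(-99 + r) = 2358180 - 23820*r)
-480693/(-461324) + l/(19296 - s(377, -100)) = -480693/(-461324) - 101439/(19296 - (2358180 - 23820*377)) = -480693*(-1/461324) - 101439/(19296 - (2358180 - 8980140)) = 480693/461324 - 101439/(19296 - 1*(-6621960)) = 480693/461324 - 101439/(19296 + 6621960) = 480693/461324 - 101439/6641256 = 480693/461324 - 101439*1/6641256 = 480693/461324 - 33813/2213752 = 262134085431/255314231912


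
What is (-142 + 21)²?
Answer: 14641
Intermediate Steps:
(-142 + 21)² = (-121)² = 14641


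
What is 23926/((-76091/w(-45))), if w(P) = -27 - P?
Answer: -430668/76091 ≈ -5.6599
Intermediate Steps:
23926/((-76091/w(-45))) = 23926/((-76091/(-27 - 1*(-45)))) = 23926/((-76091/(-27 + 45))) = 23926/((-76091/18)) = 23926/((-76091*1/18)) = 23926/(-76091/18) = 23926*(-18/76091) = -430668/76091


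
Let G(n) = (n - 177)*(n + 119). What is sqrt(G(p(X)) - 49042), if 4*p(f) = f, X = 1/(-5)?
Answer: I*sqrt(28040839)/20 ≈ 264.77*I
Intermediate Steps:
X = -1/5 ≈ -0.20000
p(f) = f/4
G(n) = (-177 + n)*(119 + n)
sqrt(G(p(X)) - 49042) = sqrt((-21063 + ((1/4)*(-1/5))**2 - 29*(-1)/(2*5)) - 49042) = sqrt((-21063 + (-1/20)**2 - 58*(-1/20)) - 49042) = sqrt((-21063 + 1/400 + 29/10) - 49042) = sqrt(-8424039/400 - 49042) = sqrt(-28040839/400) = I*sqrt(28040839)/20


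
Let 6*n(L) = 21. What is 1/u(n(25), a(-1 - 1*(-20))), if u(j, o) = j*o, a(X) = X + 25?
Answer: 1/154 ≈ 0.0064935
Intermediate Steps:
a(X) = 25 + X
n(L) = 7/2 (n(L) = (⅙)*21 = 7/2)
1/u(n(25), a(-1 - 1*(-20))) = 1/(7*(25 + (-1 - 1*(-20)))/2) = 1/(7*(25 + (-1 + 20))/2) = 1/(7*(25 + 19)/2) = 1/((7/2)*44) = 1/154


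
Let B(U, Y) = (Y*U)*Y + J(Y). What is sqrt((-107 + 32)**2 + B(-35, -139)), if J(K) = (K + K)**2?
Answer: I*sqrt(593326) ≈ 770.28*I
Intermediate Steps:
J(K) = 4*K**2 (J(K) = (2*K)**2 = 4*K**2)
B(U, Y) = 4*Y**2 + U*Y**2 (B(U, Y) = (Y*U)*Y + 4*Y**2 = (U*Y)*Y + 4*Y**2 = U*Y**2 + 4*Y**2 = 4*Y**2 + U*Y**2)
sqrt((-107 + 32)**2 + B(-35, -139)) = sqrt((-107 + 32)**2 + (-139)**2*(4 - 35)) = sqrt((-75)**2 + 19321*(-31)) = sqrt(5625 - 598951) = sqrt(-593326) = I*sqrt(593326)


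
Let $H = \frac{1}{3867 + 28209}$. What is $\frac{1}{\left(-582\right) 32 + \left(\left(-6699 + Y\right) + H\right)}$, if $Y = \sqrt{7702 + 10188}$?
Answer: $- \frac{26054069305572}{659748789732446569} - \frac{1028869776 \sqrt{17890}}{659748789732446569} \approx -3.9699 \cdot 10^{-5}$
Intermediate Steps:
$H = \frac{1}{32076} \approx 3.1176 \cdot 10^{-5}$
$Y = \sqrt{17890} \approx 133.75$
$\frac{1}{\left(-582\right) 32 + \left(\left(-6699 + Y\right) + H\right)} = \frac{1}{\left(-582\right) 32 + \left(\left(-6699 + \sqrt{17890}\right) + \frac{1}{32076}\right)} = \frac{1}{-18624 - \left(\frac{214877123}{32076} - \sqrt{17890}\right)} = \frac{1}{- \frac{812260547}{32076} + \sqrt{17890}}$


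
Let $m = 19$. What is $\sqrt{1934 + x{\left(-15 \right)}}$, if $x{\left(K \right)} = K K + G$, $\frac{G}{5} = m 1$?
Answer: $7 \sqrt{46} \approx 47.476$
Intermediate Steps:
$G = 95$ ($G = 5 \cdot 19 \cdot 1 = 5 \cdot 19 = 95$)
$x{\left(K \right)} = 95 + K^{2}$ ($x{\left(K \right)} = K K + 95 = K^{2} + 95 = 95 + K^{2}$)
$\sqrt{1934 + x{\left(-15 \right)}} = \sqrt{1934 + \left(95 + \left(-15\right)^{2}\right)} = \sqrt{1934 + \left(95 + 225\right)} = \sqrt{1934 + 320} = \sqrt{2254} = 7 \sqrt{46}$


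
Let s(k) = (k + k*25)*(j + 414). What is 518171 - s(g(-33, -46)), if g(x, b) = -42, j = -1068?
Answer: -195997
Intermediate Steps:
s(k) = -17004*k (s(k) = (k + k*25)*(-1068 + 414) = (k + 25*k)*(-654) = (26*k)*(-654) = -17004*k)
518171 - s(g(-33, -46)) = 518171 - (-17004)*(-42) = 518171 - 1*714168 = 518171 - 714168 = -195997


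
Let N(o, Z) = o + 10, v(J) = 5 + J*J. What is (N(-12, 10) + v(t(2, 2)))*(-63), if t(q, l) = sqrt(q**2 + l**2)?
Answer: -693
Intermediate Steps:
t(q, l) = sqrt(l**2 + q**2)
v(J) = 5 + J**2
N(o, Z) = 10 + o
(N(-12, 10) + v(t(2, 2)))*(-63) = ((10 - 12) + (5 + (sqrt(2**2 + 2**2))**2))*(-63) = (-2 + (5 + (sqrt(4 + 4))**2))*(-63) = (-2 + (5 + (sqrt(8))**2))*(-63) = (-2 + (5 + (2*sqrt(2))**2))*(-63) = (-2 + (5 + 8))*(-63) = (-2 + 13)*(-63) = 11*(-63) = -693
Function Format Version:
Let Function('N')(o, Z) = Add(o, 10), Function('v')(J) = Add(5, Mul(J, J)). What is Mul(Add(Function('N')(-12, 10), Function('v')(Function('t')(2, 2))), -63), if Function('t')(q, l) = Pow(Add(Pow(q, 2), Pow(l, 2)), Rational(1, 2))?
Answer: -693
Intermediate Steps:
Function('t')(q, l) = Pow(Add(Pow(l, 2), Pow(q, 2)), Rational(1, 2))
Function('v')(J) = Add(5, Pow(J, 2))
Function('N')(o, Z) = Add(10, o)
Mul(Add(Function('N')(-12, 10), Function('v')(Function('t')(2, 2))), -63) = Mul(Add(Add(10, -12), Add(5, Pow(Pow(Add(Pow(2, 2), Pow(2, 2)), Rational(1, 2)), 2))), -63) = Mul(Add(-2, Add(5, Pow(Pow(Add(4, 4), Rational(1, 2)), 2))), -63) = Mul(Add(-2, Add(5, Pow(Pow(8, Rational(1, 2)), 2))), -63) = Mul(Add(-2, Add(5, Pow(Mul(2, Pow(2, Rational(1, 2))), 2))), -63) = Mul(Add(-2, Add(5, 8)), -63) = Mul(Add(-2, 13), -63) = Mul(11, -63) = -693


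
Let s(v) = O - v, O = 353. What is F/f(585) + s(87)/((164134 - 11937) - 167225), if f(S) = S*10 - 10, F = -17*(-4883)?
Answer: 311483967/21940880 ≈ 14.197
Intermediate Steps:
s(v) = 353 - v
F = 83011
f(S) = -10 + 10*S (f(S) = 10*S - 10 = -10 + 10*S)
F/f(585) + s(87)/((164134 - 11937) - 167225) = 83011/(-10 + 10*585) + (353 - 1*87)/((164134 - 11937) - 167225) = 83011/(-10 + 5850) + (353 - 87)/(152197 - 167225) = 83011/5840 + 266/(-15028) = 83011*(1/5840) + 266*(-1/15028) = 83011/5840 - 133/7514 = 311483967/21940880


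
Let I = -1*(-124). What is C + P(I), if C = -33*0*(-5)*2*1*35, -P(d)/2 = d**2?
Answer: -30752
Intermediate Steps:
I = 124
P(d) = -2*d**2
C = 0 (C = -0*2*35 = -33*0*35 = 0*35 = 0)
C + P(I) = 0 - 2*124**2 = 0 - 2*15376 = 0 - 30752 = -30752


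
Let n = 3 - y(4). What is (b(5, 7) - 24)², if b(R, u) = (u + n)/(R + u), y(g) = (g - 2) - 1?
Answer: 8649/16 ≈ 540.56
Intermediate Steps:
y(g) = -3 + g (y(g) = (-2 + g) - 1 = -3 + g)
n = 2 (n = 3 - (-3 + 4) = 3 - 1*1 = 3 - 1 = 2)
b(R, u) = (2 + u)/(R + u) (b(R, u) = (u + 2)/(R + u) = (2 + u)/(R + u))
(b(5, 7) - 24)² = ((2 + 7)/(5 + 7) - 24)² = (9/12 - 24)² = ((1/12)*9 - 24)² = (¾ - 24)² = (-93/4)² = 8649/16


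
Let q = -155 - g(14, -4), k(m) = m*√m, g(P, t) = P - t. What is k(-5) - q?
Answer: 173 - 5*I*√5 ≈ 173.0 - 11.18*I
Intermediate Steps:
k(m) = m^(3/2)
q = -173 (q = -155 - (14 - 1*(-4)) = -155 - (14 + 4) = -155 - 1*18 = -155 - 18 = -173)
k(-5) - q = (-5)^(3/2) - 1*(-173) = -5*I*√5 + 173 = 173 - 5*I*√5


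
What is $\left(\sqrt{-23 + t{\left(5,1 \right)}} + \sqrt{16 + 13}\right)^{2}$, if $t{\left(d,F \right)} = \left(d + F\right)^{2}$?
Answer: $42 + 2 \sqrt{377} \approx 80.833$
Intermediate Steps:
$t{\left(d,F \right)} = \left(F + d\right)^{2}$
$\left(\sqrt{-23 + t{\left(5,1 \right)}} + \sqrt{16 + 13}\right)^{2} = \left(\sqrt{-23 + \left(1 + 5\right)^{2}} + \sqrt{16 + 13}\right)^{2} = \left(\sqrt{-23 + 6^{2}} + \sqrt{29}\right)^{2} = \left(\sqrt{-23 + 36} + \sqrt{29}\right)^{2} = \left(\sqrt{13} + \sqrt{29}\right)^{2}$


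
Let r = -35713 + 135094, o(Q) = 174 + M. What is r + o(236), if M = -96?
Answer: 99459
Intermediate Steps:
o(Q) = 78 (o(Q) = 174 - 96 = 78)
r = 99381
r + o(236) = 99381 + 78 = 99459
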